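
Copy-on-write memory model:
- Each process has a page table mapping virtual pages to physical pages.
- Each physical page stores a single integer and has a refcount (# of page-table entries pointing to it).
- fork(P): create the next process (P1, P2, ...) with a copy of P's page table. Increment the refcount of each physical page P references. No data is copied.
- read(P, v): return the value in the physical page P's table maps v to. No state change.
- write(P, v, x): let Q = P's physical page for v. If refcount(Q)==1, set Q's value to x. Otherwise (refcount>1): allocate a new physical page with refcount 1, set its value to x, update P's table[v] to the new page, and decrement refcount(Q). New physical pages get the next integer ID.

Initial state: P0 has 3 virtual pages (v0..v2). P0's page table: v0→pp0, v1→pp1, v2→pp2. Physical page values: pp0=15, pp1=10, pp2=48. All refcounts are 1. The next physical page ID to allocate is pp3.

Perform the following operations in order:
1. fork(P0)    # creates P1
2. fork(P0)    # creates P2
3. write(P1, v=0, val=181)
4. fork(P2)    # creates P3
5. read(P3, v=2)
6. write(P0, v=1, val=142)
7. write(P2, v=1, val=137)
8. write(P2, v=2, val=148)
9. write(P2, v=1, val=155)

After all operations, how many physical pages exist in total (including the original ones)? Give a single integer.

Answer: 7

Derivation:
Op 1: fork(P0) -> P1. 3 ppages; refcounts: pp0:2 pp1:2 pp2:2
Op 2: fork(P0) -> P2. 3 ppages; refcounts: pp0:3 pp1:3 pp2:3
Op 3: write(P1, v0, 181). refcount(pp0)=3>1 -> COPY to pp3. 4 ppages; refcounts: pp0:2 pp1:3 pp2:3 pp3:1
Op 4: fork(P2) -> P3. 4 ppages; refcounts: pp0:3 pp1:4 pp2:4 pp3:1
Op 5: read(P3, v2) -> 48. No state change.
Op 6: write(P0, v1, 142). refcount(pp1)=4>1 -> COPY to pp4. 5 ppages; refcounts: pp0:3 pp1:3 pp2:4 pp3:1 pp4:1
Op 7: write(P2, v1, 137). refcount(pp1)=3>1 -> COPY to pp5. 6 ppages; refcounts: pp0:3 pp1:2 pp2:4 pp3:1 pp4:1 pp5:1
Op 8: write(P2, v2, 148). refcount(pp2)=4>1 -> COPY to pp6. 7 ppages; refcounts: pp0:3 pp1:2 pp2:3 pp3:1 pp4:1 pp5:1 pp6:1
Op 9: write(P2, v1, 155). refcount(pp5)=1 -> write in place. 7 ppages; refcounts: pp0:3 pp1:2 pp2:3 pp3:1 pp4:1 pp5:1 pp6:1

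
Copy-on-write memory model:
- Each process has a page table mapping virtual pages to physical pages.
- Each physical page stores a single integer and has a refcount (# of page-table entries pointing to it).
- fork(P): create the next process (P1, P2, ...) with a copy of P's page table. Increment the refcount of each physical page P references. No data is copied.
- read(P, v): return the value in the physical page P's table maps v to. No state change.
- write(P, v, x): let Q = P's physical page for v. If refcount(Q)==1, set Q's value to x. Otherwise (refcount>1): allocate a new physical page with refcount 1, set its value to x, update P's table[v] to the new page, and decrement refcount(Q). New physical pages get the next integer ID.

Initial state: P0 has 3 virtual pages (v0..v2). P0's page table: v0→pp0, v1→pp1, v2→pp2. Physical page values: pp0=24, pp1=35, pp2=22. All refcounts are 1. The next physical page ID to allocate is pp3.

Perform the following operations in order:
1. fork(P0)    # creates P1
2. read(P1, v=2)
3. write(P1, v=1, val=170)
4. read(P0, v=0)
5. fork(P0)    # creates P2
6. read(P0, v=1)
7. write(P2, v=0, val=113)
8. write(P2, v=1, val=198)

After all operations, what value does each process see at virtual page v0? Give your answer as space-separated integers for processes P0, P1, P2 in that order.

Answer: 24 24 113

Derivation:
Op 1: fork(P0) -> P1. 3 ppages; refcounts: pp0:2 pp1:2 pp2:2
Op 2: read(P1, v2) -> 22. No state change.
Op 3: write(P1, v1, 170). refcount(pp1)=2>1 -> COPY to pp3. 4 ppages; refcounts: pp0:2 pp1:1 pp2:2 pp3:1
Op 4: read(P0, v0) -> 24. No state change.
Op 5: fork(P0) -> P2. 4 ppages; refcounts: pp0:3 pp1:2 pp2:3 pp3:1
Op 6: read(P0, v1) -> 35. No state change.
Op 7: write(P2, v0, 113). refcount(pp0)=3>1 -> COPY to pp4. 5 ppages; refcounts: pp0:2 pp1:2 pp2:3 pp3:1 pp4:1
Op 8: write(P2, v1, 198). refcount(pp1)=2>1 -> COPY to pp5. 6 ppages; refcounts: pp0:2 pp1:1 pp2:3 pp3:1 pp4:1 pp5:1
P0: v0 -> pp0 = 24
P1: v0 -> pp0 = 24
P2: v0 -> pp4 = 113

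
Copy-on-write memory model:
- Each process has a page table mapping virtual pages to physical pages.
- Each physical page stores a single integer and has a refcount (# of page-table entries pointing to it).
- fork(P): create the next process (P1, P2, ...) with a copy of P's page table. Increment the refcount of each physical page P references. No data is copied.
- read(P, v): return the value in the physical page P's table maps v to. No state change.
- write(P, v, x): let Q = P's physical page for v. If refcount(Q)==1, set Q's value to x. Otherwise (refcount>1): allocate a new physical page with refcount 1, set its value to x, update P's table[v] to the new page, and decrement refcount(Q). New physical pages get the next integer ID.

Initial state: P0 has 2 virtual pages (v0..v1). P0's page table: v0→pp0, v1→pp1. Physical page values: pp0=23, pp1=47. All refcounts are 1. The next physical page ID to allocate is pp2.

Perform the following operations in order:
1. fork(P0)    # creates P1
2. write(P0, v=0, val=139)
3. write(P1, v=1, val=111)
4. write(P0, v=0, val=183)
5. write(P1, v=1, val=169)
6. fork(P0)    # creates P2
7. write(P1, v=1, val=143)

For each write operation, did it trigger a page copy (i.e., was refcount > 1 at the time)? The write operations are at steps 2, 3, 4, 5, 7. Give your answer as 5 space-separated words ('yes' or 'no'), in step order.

Op 1: fork(P0) -> P1. 2 ppages; refcounts: pp0:2 pp1:2
Op 2: write(P0, v0, 139). refcount(pp0)=2>1 -> COPY to pp2. 3 ppages; refcounts: pp0:1 pp1:2 pp2:1
Op 3: write(P1, v1, 111). refcount(pp1)=2>1 -> COPY to pp3. 4 ppages; refcounts: pp0:1 pp1:1 pp2:1 pp3:1
Op 4: write(P0, v0, 183). refcount(pp2)=1 -> write in place. 4 ppages; refcounts: pp0:1 pp1:1 pp2:1 pp3:1
Op 5: write(P1, v1, 169). refcount(pp3)=1 -> write in place. 4 ppages; refcounts: pp0:1 pp1:1 pp2:1 pp3:1
Op 6: fork(P0) -> P2. 4 ppages; refcounts: pp0:1 pp1:2 pp2:2 pp3:1
Op 7: write(P1, v1, 143). refcount(pp3)=1 -> write in place. 4 ppages; refcounts: pp0:1 pp1:2 pp2:2 pp3:1

yes yes no no no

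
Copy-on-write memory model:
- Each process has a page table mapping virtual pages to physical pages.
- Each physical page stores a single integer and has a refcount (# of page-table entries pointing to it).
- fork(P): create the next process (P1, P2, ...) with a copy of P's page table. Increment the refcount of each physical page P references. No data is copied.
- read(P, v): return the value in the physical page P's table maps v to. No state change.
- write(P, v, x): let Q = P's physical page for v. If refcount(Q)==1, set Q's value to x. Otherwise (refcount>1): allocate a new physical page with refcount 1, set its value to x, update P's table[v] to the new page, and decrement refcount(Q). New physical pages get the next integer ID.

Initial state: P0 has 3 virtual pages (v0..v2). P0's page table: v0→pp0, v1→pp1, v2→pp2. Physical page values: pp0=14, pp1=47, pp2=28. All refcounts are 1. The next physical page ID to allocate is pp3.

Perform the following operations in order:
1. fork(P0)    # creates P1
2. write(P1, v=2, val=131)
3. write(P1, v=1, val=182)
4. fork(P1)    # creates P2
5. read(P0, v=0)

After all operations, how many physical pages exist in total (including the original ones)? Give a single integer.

Op 1: fork(P0) -> P1. 3 ppages; refcounts: pp0:2 pp1:2 pp2:2
Op 2: write(P1, v2, 131). refcount(pp2)=2>1 -> COPY to pp3. 4 ppages; refcounts: pp0:2 pp1:2 pp2:1 pp3:1
Op 3: write(P1, v1, 182). refcount(pp1)=2>1 -> COPY to pp4. 5 ppages; refcounts: pp0:2 pp1:1 pp2:1 pp3:1 pp4:1
Op 4: fork(P1) -> P2. 5 ppages; refcounts: pp0:3 pp1:1 pp2:1 pp3:2 pp4:2
Op 5: read(P0, v0) -> 14. No state change.

Answer: 5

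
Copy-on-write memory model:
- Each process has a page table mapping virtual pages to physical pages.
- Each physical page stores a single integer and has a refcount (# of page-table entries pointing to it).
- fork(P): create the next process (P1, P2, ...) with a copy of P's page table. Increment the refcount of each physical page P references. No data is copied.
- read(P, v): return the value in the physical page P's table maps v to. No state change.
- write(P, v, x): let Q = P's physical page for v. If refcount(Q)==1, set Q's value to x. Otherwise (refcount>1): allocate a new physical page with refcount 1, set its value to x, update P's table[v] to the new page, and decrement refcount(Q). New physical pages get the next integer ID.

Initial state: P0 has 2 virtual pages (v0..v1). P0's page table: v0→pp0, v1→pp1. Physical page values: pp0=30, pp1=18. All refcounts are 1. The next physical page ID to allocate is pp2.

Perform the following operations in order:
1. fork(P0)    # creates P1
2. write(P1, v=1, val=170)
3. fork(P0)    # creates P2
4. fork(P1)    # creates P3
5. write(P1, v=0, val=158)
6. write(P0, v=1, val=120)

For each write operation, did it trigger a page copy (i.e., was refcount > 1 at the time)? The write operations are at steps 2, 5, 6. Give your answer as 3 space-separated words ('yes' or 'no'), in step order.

Op 1: fork(P0) -> P1. 2 ppages; refcounts: pp0:2 pp1:2
Op 2: write(P1, v1, 170). refcount(pp1)=2>1 -> COPY to pp2. 3 ppages; refcounts: pp0:2 pp1:1 pp2:1
Op 3: fork(P0) -> P2. 3 ppages; refcounts: pp0:3 pp1:2 pp2:1
Op 4: fork(P1) -> P3. 3 ppages; refcounts: pp0:4 pp1:2 pp2:2
Op 5: write(P1, v0, 158). refcount(pp0)=4>1 -> COPY to pp3. 4 ppages; refcounts: pp0:3 pp1:2 pp2:2 pp3:1
Op 6: write(P0, v1, 120). refcount(pp1)=2>1 -> COPY to pp4. 5 ppages; refcounts: pp0:3 pp1:1 pp2:2 pp3:1 pp4:1

yes yes yes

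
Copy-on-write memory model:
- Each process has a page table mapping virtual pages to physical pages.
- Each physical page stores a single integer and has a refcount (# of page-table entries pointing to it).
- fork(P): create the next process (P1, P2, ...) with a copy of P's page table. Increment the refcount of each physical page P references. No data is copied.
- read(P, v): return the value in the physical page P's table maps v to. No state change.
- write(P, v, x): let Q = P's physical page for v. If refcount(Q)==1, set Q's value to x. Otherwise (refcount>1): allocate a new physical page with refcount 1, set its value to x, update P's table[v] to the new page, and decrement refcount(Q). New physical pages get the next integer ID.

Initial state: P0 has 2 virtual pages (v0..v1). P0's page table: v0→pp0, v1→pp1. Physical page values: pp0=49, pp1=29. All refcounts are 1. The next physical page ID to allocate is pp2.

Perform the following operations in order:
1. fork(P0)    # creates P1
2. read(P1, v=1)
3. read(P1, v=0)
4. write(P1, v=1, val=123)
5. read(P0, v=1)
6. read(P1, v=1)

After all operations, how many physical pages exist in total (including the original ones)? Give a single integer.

Op 1: fork(P0) -> P1. 2 ppages; refcounts: pp0:2 pp1:2
Op 2: read(P1, v1) -> 29. No state change.
Op 3: read(P1, v0) -> 49. No state change.
Op 4: write(P1, v1, 123). refcount(pp1)=2>1 -> COPY to pp2. 3 ppages; refcounts: pp0:2 pp1:1 pp2:1
Op 5: read(P0, v1) -> 29. No state change.
Op 6: read(P1, v1) -> 123. No state change.

Answer: 3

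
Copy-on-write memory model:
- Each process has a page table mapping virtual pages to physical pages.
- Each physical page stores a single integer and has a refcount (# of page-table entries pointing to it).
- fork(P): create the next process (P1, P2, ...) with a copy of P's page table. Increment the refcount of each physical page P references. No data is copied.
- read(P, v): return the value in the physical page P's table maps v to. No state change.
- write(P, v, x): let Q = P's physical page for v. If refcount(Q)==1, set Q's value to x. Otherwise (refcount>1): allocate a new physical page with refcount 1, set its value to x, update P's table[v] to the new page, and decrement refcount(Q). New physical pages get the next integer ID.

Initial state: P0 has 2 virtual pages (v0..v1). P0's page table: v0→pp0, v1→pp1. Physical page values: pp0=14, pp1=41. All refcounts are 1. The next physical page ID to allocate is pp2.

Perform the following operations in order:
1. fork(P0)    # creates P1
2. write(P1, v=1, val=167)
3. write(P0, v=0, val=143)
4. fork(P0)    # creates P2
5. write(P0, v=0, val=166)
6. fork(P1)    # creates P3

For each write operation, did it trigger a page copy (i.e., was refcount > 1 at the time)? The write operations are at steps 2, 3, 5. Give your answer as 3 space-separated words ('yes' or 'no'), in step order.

Op 1: fork(P0) -> P1. 2 ppages; refcounts: pp0:2 pp1:2
Op 2: write(P1, v1, 167). refcount(pp1)=2>1 -> COPY to pp2. 3 ppages; refcounts: pp0:2 pp1:1 pp2:1
Op 3: write(P0, v0, 143). refcount(pp0)=2>1 -> COPY to pp3. 4 ppages; refcounts: pp0:1 pp1:1 pp2:1 pp3:1
Op 4: fork(P0) -> P2. 4 ppages; refcounts: pp0:1 pp1:2 pp2:1 pp3:2
Op 5: write(P0, v0, 166). refcount(pp3)=2>1 -> COPY to pp4. 5 ppages; refcounts: pp0:1 pp1:2 pp2:1 pp3:1 pp4:1
Op 6: fork(P1) -> P3. 5 ppages; refcounts: pp0:2 pp1:2 pp2:2 pp3:1 pp4:1

yes yes yes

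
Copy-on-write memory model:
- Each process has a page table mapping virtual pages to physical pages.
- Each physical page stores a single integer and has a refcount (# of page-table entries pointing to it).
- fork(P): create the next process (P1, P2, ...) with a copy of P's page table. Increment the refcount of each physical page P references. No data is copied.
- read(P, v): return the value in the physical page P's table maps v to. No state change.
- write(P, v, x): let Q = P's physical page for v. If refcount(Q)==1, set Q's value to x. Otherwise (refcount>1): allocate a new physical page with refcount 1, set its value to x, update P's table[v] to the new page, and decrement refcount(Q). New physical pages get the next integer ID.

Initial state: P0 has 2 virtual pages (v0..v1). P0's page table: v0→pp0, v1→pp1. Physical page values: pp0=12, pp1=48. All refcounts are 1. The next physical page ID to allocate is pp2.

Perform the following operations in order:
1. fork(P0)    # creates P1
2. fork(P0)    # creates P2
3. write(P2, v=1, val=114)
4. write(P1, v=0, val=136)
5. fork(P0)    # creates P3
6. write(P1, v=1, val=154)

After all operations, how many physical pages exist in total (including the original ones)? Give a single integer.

Op 1: fork(P0) -> P1. 2 ppages; refcounts: pp0:2 pp1:2
Op 2: fork(P0) -> P2. 2 ppages; refcounts: pp0:3 pp1:3
Op 3: write(P2, v1, 114). refcount(pp1)=3>1 -> COPY to pp2. 3 ppages; refcounts: pp0:3 pp1:2 pp2:1
Op 4: write(P1, v0, 136). refcount(pp0)=3>1 -> COPY to pp3. 4 ppages; refcounts: pp0:2 pp1:2 pp2:1 pp3:1
Op 5: fork(P0) -> P3. 4 ppages; refcounts: pp0:3 pp1:3 pp2:1 pp3:1
Op 6: write(P1, v1, 154). refcount(pp1)=3>1 -> COPY to pp4. 5 ppages; refcounts: pp0:3 pp1:2 pp2:1 pp3:1 pp4:1

Answer: 5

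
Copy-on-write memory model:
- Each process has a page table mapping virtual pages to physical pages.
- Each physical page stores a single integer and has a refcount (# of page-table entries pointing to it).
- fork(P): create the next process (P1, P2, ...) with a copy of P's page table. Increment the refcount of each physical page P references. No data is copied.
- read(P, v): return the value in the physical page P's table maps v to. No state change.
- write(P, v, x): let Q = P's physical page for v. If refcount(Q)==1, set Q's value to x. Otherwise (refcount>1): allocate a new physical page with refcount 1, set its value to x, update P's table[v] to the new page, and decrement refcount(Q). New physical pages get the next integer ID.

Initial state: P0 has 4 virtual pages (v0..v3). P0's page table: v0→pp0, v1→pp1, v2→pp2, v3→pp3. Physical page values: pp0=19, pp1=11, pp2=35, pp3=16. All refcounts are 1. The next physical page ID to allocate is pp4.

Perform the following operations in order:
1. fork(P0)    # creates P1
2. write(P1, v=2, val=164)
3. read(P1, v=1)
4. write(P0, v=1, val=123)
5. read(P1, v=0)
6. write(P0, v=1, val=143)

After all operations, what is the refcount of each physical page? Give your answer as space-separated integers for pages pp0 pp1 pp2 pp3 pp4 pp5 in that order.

Op 1: fork(P0) -> P1. 4 ppages; refcounts: pp0:2 pp1:2 pp2:2 pp3:2
Op 2: write(P1, v2, 164). refcount(pp2)=2>1 -> COPY to pp4. 5 ppages; refcounts: pp0:2 pp1:2 pp2:1 pp3:2 pp4:1
Op 3: read(P1, v1) -> 11. No state change.
Op 4: write(P0, v1, 123). refcount(pp1)=2>1 -> COPY to pp5. 6 ppages; refcounts: pp0:2 pp1:1 pp2:1 pp3:2 pp4:1 pp5:1
Op 5: read(P1, v0) -> 19. No state change.
Op 6: write(P0, v1, 143). refcount(pp5)=1 -> write in place. 6 ppages; refcounts: pp0:2 pp1:1 pp2:1 pp3:2 pp4:1 pp5:1

Answer: 2 1 1 2 1 1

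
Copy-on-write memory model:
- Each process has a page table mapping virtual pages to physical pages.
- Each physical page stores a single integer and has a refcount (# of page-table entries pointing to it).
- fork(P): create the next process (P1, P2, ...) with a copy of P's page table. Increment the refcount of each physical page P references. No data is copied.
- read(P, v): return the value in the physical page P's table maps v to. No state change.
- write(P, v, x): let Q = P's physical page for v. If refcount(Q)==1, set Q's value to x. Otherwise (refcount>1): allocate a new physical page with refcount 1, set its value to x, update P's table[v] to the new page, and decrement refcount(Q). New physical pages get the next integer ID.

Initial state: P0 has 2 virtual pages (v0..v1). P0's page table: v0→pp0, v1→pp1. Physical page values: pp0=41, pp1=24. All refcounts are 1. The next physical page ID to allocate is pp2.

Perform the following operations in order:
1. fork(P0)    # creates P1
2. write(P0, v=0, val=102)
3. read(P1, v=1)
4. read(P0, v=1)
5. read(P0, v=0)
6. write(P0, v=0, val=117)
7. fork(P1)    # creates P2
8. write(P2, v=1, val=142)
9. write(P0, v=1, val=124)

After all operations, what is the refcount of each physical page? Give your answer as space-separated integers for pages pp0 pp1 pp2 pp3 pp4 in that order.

Answer: 2 1 1 1 1

Derivation:
Op 1: fork(P0) -> P1. 2 ppages; refcounts: pp0:2 pp1:2
Op 2: write(P0, v0, 102). refcount(pp0)=2>1 -> COPY to pp2. 3 ppages; refcounts: pp0:1 pp1:2 pp2:1
Op 3: read(P1, v1) -> 24. No state change.
Op 4: read(P0, v1) -> 24. No state change.
Op 5: read(P0, v0) -> 102. No state change.
Op 6: write(P0, v0, 117). refcount(pp2)=1 -> write in place. 3 ppages; refcounts: pp0:1 pp1:2 pp2:1
Op 7: fork(P1) -> P2. 3 ppages; refcounts: pp0:2 pp1:3 pp2:1
Op 8: write(P2, v1, 142). refcount(pp1)=3>1 -> COPY to pp3. 4 ppages; refcounts: pp0:2 pp1:2 pp2:1 pp3:1
Op 9: write(P0, v1, 124). refcount(pp1)=2>1 -> COPY to pp4. 5 ppages; refcounts: pp0:2 pp1:1 pp2:1 pp3:1 pp4:1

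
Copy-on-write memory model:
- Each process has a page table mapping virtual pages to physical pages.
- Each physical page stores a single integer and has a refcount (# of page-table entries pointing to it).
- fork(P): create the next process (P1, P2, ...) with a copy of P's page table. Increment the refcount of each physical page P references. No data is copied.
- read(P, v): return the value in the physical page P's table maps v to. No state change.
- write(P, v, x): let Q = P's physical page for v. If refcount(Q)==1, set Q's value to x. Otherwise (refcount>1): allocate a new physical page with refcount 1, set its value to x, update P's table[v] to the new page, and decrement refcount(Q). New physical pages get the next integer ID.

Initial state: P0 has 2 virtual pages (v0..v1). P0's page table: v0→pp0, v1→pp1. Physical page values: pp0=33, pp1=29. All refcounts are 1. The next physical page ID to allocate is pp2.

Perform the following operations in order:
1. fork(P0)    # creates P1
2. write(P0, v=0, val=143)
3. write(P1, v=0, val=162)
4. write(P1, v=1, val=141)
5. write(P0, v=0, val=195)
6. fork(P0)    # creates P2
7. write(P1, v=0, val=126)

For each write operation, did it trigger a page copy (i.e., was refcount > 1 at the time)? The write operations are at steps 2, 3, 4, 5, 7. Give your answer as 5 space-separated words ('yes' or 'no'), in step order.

Op 1: fork(P0) -> P1. 2 ppages; refcounts: pp0:2 pp1:2
Op 2: write(P0, v0, 143). refcount(pp0)=2>1 -> COPY to pp2. 3 ppages; refcounts: pp0:1 pp1:2 pp2:1
Op 3: write(P1, v0, 162). refcount(pp0)=1 -> write in place. 3 ppages; refcounts: pp0:1 pp1:2 pp2:1
Op 4: write(P1, v1, 141). refcount(pp1)=2>1 -> COPY to pp3. 4 ppages; refcounts: pp0:1 pp1:1 pp2:1 pp3:1
Op 5: write(P0, v0, 195). refcount(pp2)=1 -> write in place. 4 ppages; refcounts: pp0:1 pp1:1 pp2:1 pp3:1
Op 6: fork(P0) -> P2. 4 ppages; refcounts: pp0:1 pp1:2 pp2:2 pp3:1
Op 7: write(P1, v0, 126). refcount(pp0)=1 -> write in place. 4 ppages; refcounts: pp0:1 pp1:2 pp2:2 pp3:1

yes no yes no no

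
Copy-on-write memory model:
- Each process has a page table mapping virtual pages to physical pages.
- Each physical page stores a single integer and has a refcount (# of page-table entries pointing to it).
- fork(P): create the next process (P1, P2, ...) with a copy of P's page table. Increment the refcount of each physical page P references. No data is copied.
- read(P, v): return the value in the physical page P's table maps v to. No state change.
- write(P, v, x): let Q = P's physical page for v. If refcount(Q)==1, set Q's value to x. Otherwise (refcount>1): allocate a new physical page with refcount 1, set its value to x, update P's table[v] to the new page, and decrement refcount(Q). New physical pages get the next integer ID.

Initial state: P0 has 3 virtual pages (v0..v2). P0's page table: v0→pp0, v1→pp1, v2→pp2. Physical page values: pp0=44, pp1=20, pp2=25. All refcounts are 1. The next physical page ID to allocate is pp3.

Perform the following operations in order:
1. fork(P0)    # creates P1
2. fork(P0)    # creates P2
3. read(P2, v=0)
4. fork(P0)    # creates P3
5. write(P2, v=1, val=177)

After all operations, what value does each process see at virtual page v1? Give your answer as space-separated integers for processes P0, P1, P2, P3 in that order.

Answer: 20 20 177 20

Derivation:
Op 1: fork(P0) -> P1. 3 ppages; refcounts: pp0:2 pp1:2 pp2:2
Op 2: fork(P0) -> P2. 3 ppages; refcounts: pp0:3 pp1:3 pp2:3
Op 3: read(P2, v0) -> 44. No state change.
Op 4: fork(P0) -> P3. 3 ppages; refcounts: pp0:4 pp1:4 pp2:4
Op 5: write(P2, v1, 177). refcount(pp1)=4>1 -> COPY to pp3. 4 ppages; refcounts: pp0:4 pp1:3 pp2:4 pp3:1
P0: v1 -> pp1 = 20
P1: v1 -> pp1 = 20
P2: v1 -> pp3 = 177
P3: v1 -> pp1 = 20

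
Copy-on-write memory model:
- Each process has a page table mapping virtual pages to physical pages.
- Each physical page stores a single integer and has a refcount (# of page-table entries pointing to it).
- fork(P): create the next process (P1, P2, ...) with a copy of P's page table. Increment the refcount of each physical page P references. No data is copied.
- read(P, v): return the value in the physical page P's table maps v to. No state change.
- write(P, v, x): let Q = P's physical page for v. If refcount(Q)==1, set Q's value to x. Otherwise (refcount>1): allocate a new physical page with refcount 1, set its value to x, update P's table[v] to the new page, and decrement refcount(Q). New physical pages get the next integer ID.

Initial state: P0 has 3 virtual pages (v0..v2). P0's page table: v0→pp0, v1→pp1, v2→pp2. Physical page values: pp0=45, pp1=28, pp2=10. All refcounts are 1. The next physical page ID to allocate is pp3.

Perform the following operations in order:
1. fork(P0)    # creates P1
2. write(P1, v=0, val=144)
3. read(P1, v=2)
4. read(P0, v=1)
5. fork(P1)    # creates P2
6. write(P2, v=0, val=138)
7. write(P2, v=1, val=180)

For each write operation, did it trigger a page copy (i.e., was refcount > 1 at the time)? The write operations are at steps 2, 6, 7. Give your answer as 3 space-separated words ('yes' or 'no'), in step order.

Op 1: fork(P0) -> P1. 3 ppages; refcounts: pp0:2 pp1:2 pp2:2
Op 2: write(P1, v0, 144). refcount(pp0)=2>1 -> COPY to pp3. 4 ppages; refcounts: pp0:1 pp1:2 pp2:2 pp3:1
Op 3: read(P1, v2) -> 10. No state change.
Op 4: read(P0, v1) -> 28. No state change.
Op 5: fork(P1) -> P2. 4 ppages; refcounts: pp0:1 pp1:3 pp2:3 pp3:2
Op 6: write(P2, v0, 138). refcount(pp3)=2>1 -> COPY to pp4. 5 ppages; refcounts: pp0:1 pp1:3 pp2:3 pp3:1 pp4:1
Op 7: write(P2, v1, 180). refcount(pp1)=3>1 -> COPY to pp5. 6 ppages; refcounts: pp0:1 pp1:2 pp2:3 pp3:1 pp4:1 pp5:1

yes yes yes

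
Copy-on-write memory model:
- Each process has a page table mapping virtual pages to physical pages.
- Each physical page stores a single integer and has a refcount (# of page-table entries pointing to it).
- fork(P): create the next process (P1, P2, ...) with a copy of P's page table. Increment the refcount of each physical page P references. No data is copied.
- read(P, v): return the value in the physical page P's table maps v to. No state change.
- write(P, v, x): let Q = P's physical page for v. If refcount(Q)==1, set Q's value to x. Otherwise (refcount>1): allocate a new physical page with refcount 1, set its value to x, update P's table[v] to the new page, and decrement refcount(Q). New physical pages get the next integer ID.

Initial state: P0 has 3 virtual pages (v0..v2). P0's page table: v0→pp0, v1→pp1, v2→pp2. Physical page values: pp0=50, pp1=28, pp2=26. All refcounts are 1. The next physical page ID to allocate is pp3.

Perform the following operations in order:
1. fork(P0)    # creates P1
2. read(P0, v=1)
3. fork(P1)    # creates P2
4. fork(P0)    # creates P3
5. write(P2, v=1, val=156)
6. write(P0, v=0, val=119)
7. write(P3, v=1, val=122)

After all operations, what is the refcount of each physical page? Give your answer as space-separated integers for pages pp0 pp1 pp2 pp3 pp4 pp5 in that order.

Op 1: fork(P0) -> P1. 3 ppages; refcounts: pp0:2 pp1:2 pp2:2
Op 2: read(P0, v1) -> 28. No state change.
Op 3: fork(P1) -> P2. 3 ppages; refcounts: pp0:3 pp1:3 pp2:3
Op 4: fork(P0) -> P3. 3 ppages; refcounts: pp0:4 pp1:4 pp2:4
Op 5: write(P2, v1, 156). refcount(pp1)=4>1 -> COPY to pp3. 4 ppages; refcounts: pp0:4 pp1:3 pp2:4 pp3:1
Op 6: write(P0, v0, 119). refcount(pp0)=4>1 -> COPY to pp4. 5 ppages; refcounts: pp0:3 pp1:3 pp2:4 pp3:1 pp4:1
Op 7: write(P3, v1, 122). refcount(pp1)=3>1 -> COPY to pp5. 6 ppages; refcounts: pp0:3 pp1:2 pp2:4 pp3:1 pp4:1 pp5:1

Answer: 3 2 4 1 1 1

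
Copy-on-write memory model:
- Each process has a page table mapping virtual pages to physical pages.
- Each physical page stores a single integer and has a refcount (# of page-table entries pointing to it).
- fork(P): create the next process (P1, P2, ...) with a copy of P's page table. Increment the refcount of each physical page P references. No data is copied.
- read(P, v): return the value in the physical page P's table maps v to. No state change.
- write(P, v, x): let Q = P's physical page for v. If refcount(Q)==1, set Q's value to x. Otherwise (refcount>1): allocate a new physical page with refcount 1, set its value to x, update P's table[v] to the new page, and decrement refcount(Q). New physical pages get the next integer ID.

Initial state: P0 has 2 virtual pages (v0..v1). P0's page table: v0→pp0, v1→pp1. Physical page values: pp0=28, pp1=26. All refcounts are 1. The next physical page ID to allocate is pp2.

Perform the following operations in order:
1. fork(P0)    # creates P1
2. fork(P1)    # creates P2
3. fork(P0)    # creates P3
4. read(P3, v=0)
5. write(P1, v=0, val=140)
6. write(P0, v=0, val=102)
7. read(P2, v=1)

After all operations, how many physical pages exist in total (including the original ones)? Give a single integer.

Op 1: fork(P0) -> P1. 2 ppages; refcounts: pp0:2 pp1:2
Op 2: fork(P1) -> P2. 2 ppages; refcounts: pp0:3 pp1:3
Op 3: fork(P0) -> P3. 2 ppages; refcounts: pp0:4 pp1:4
Op 4: read(P3, v0) -> 28. No state change.
Op 5: write(P1, v0, 140). refcount(pp0)=4>1 -> COPY to pp2. 3 ppages; refcounts: pp0:3 pp1:4 pp2:1
Op 6: write(P0, v0, 102). refcount(pp0)=3>1 -> COPY to pp3. 4 ppages; refcounts: pp0:2 pp1:4 pp2:1 pp3:1
Op 7: read(P2, v1) -> 26. No state change.

Answer: 4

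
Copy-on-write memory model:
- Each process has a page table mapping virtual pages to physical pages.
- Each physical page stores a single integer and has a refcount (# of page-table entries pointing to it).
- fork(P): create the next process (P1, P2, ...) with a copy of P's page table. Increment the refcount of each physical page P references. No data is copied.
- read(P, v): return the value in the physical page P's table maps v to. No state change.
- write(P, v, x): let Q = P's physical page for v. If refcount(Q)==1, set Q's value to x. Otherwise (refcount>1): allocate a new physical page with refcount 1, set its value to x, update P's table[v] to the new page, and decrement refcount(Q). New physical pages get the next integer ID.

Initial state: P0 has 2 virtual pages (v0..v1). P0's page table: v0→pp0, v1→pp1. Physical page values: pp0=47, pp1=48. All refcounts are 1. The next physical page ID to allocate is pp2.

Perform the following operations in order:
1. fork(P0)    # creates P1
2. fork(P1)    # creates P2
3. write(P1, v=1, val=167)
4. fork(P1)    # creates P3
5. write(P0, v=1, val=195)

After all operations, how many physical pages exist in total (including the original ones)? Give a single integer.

Op 1: fork(P0) -> P1. 2 ppages; refcounts: pp0:2 pp1:2
Op 2: fork(P1) -> P2. 2 ppages; refcounts: pp0:3 pp1:3
Op 3: write(P1, v1, 167). refcount(pp1)=3>1 -> COPY to pp2. 3 ppages; refcounts: pp0:3 pp1:2 pp2:1
Op 4: fork(P1) -> P3. 3 ppages; refcounts: pp0:4 pp1:2 pp2:2
Op 5: write(P0, v1, 195). refcount(pp1)=2>1 -> COPY to pp3. 4 ppages; refcounts: pp0:4 pp1:1 pp2:2 pp3:1

Answer: 4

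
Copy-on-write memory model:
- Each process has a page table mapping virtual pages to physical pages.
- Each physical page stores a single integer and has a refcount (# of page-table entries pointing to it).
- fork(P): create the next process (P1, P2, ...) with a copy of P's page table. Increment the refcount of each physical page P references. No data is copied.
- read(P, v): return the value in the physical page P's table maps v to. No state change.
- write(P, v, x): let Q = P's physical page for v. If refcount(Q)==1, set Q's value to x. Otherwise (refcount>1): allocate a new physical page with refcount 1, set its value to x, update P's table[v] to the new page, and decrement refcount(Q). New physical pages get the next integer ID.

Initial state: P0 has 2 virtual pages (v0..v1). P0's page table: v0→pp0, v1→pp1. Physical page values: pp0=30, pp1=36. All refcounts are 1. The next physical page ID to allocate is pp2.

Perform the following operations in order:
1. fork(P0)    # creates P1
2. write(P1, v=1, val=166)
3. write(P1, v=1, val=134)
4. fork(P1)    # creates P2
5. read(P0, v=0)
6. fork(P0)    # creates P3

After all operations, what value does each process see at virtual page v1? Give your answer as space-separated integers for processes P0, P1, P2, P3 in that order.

Answer: 36 134 134 36

Derivation:
Op 1: fork(P0) -> P1. 2 ppages; refcounts: pp0:2 pp1:2
Op 2: write(P1, v1, 166). refcount(pp1)=2>1 -> COPY to pp2. 3 ppages; refcounts: pp0:2 pp1:1 pp2:1
Op 3: write(P1, v1, 134). refcount(pp2)=1 -> write in place. 3 ppages; refcounts: pp0:2 pp1:1 pp2:1
Op 4: fork(P1) -> P2. 3 ppages; refcounts: pp0:3 pp1:1 pp2:2
Op 5: read(P0, v0) -> 30. No state change.
Op 6: fork(P0) -> P3. 3 ppages; refcounts: pp0:4 pp1:2 pp2:2
P0: v1 -> pp1 = 36
P1: v1 -> pp2 = 134
P2: v1 -> pp2 = 134
P3: v1 -> pp1 = 36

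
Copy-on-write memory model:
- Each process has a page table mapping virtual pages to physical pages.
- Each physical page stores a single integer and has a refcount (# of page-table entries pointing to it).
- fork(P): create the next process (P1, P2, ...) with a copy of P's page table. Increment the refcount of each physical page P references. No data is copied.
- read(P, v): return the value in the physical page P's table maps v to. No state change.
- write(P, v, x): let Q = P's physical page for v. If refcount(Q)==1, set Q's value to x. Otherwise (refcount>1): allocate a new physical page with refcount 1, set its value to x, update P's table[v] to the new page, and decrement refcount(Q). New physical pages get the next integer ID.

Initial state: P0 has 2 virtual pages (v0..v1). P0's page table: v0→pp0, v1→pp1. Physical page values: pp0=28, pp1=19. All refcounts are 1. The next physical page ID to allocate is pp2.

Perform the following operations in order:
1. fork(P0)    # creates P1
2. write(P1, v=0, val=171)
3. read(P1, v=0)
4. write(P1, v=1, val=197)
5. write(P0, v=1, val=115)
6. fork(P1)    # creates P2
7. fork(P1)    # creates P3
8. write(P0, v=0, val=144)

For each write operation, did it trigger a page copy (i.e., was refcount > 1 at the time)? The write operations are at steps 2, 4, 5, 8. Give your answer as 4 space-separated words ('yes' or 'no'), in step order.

Op 1: fork(P0) -> P1. 2 ppages; refcounts: pp0:2 pp1:2
Op 2: write(P1, v0, 171). refcount(pp0)=2>1 -> COPY to pp2. 3 ppages; refcounts: pp0:1 pp1:2 pp2:1
Op 3: read(P1, v0) -> 171. No state change.
Op 4: write(P1, v1, 197). refcount(pp1)=2>1 -> COPY to pp3. 4 ppages; refcounts: pp0:1 pp1:1 pp2:1 pp3:1
Op 5: write(P0, v1, 115). refcount(pp1)=1 -> write in place. 4 ppages; refcounts: pp0:1 pp1:1 pp2:1 pp3:1
Op 6: fork(P1) -> P2. 4 ppages; refcounts: pp0:1 pp1:1 pp2:2 pp3:2
Op 7: fork(P1) -> P3. 4 ppages; refcounts: pp0:1 pp1:1 pp2:3 pp3:3
Op 8: write(P0, v0, 144). refcount(pp0)=1 -> write in place. 4 ppages; refcounts: pp0:1 pp1:1 pp2:3 pp3:3

yes yes no no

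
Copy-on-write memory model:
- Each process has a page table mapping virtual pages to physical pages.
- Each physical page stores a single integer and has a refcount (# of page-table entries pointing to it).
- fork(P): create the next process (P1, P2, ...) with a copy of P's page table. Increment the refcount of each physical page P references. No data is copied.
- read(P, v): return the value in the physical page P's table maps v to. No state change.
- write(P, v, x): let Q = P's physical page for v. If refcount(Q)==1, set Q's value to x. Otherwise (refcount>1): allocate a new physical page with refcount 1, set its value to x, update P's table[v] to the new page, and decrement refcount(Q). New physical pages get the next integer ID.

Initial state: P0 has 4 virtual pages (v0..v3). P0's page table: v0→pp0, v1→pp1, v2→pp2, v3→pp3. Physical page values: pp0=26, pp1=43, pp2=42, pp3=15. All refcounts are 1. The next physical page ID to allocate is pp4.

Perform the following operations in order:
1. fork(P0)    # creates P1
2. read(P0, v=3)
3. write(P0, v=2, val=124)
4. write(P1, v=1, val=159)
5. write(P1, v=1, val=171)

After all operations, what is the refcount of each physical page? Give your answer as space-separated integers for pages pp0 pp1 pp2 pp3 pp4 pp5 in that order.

Answer: 2 1 1 2 1 1

Derivation:
Op 1: fork(P0) -> P1. 4 ppages; refcounts: pp0:2 pp1:2 pp2:2 pp3:2
Op 2: read(P0, v3) -> 15. No state change.
Op 3: write(P0, v2, 124). refcount(pp2)=2>1 -> COPY to pp4. 5 ppages; refcounts: pp0:2 pp1:2 pp2:1 pp3:2 pp4:1
Op 4: write(P1, v1, 159). refcount(pp1)=2>1 -> COPY to pp5. 6 ppages; refcounts: pp0:2 pp1:1 pp2:1 pp3:2 pp4:1 pp5:1
Op 5: write(P1, v1, 171). refcount(pp5)=1 -> write in place. 6 ppages; refcounts: pp0:2 pp1:1 pp2:1 pp3:2 pp4:1 pp5:1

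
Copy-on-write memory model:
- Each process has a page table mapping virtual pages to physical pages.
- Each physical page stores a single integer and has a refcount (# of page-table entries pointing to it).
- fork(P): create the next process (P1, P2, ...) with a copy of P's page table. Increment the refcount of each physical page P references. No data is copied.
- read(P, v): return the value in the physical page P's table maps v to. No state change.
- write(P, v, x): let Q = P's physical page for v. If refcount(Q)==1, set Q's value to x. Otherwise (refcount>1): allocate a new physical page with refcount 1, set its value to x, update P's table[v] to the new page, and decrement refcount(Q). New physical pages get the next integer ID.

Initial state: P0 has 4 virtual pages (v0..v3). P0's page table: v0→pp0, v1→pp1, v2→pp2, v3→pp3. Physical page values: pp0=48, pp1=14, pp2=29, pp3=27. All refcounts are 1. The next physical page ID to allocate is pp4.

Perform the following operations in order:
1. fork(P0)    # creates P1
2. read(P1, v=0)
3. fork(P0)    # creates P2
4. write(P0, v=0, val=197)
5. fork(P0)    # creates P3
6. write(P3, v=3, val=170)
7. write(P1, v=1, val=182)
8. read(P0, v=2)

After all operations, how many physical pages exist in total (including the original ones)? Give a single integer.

Answer: 7

Derivation:
Op 1: fork(P0) -> P1. 4 ppages; refcounts: pp0:2 pp1:2 pp2:2 pp3:2
Op 2: read(P1, v0) -> 48. No state change.
Op 3: fork(P0) -> P2. 4 ppages; refcounts: pp0:3 pp1:3 pp2:3 pp3:3
Op 4: write(P0, v0, 197). refcount(pp0)=3>1 -> COPY to pp4. 5 ppages; refcounts: pp0:2 pp1:3 pp2:3 pp3:3 pp4:1
Op 5: fork(P0) -> P3. 5 ppages; refcounts: pp0:2 pp1:4 pp2:4 pp3:4 pp4:2
Op 6: write(P3, v3, 170). refcount(pp3)=4>1 -> COPY to pp5. 6 ppages; refcounts: pp0:2 pp1:4 pp2:4 pp3:3 pp4:2 pp5:1
Op 7: write(P1, v1, 182). refcount(pp1)=4>1 -> COPY to pp6. 7 ppages; refcounts: pp0:2 pp1:3 pp2:4 pp3:3 pp4:2 pp5:1 pp6:1
Op 8: read(P0, v2) -> 29. No state change.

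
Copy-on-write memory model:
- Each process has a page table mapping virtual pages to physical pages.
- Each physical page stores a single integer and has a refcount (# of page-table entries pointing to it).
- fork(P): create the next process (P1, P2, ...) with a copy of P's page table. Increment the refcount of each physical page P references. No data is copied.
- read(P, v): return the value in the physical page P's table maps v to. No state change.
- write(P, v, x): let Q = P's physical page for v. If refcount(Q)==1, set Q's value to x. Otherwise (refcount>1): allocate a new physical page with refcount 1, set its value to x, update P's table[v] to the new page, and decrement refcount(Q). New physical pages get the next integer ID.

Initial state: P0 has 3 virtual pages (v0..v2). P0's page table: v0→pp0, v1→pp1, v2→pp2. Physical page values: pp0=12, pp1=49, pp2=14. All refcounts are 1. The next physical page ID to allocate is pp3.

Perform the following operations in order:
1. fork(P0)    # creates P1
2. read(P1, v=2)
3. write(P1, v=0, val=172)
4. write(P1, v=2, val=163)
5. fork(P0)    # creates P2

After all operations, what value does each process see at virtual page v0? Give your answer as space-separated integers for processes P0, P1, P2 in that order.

Answer: 12 172 12

Derivation:
Op 1: fork(P0) -> P1. 3 ppages; refcounts: pp0:2 pp1:2 pp2:2
Op 2: read(P1, v2) -> 14. No state change.
Op 3: write(P1, v0, 172). refcount(pp0)=2>1 -> COPY to pp3. 4 ppages; refcounts: pp0:1 pp1:2 pp2:2 pp3:1
Op 4: write(P1, v2, 163). refcount(pp2)=2>1 -> COPY to pp4. 5 ppages; refcounts: pp0:1 pp1:2 pp2:1 pp3:1 pp4:1
Op 5: fork(P0) -> P2. 5 ppages; refcounts: pp0:2 pp1:3 pp2:2 pp3:1 pp4:1
P0: v0 -> pp0 = 12
P1: v0 -> pp3 = 172
P2: v0 -> pp0 = 12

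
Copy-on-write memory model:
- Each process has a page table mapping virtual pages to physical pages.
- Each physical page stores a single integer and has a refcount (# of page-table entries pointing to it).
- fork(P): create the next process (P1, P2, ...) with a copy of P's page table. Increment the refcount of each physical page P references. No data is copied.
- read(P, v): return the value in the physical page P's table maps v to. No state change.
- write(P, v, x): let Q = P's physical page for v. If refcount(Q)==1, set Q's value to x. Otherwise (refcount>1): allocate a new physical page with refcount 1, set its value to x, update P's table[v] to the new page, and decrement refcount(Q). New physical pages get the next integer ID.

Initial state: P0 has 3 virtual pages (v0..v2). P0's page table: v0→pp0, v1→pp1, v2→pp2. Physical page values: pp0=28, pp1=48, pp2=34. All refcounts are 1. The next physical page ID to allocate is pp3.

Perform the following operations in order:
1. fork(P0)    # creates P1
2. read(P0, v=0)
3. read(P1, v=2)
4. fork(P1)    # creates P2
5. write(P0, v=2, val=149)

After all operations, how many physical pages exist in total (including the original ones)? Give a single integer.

Answer: 4

Derivation:
Op 1: fork(P0) -> P1. 3 ppages; refcounts: pp0:2 pp1:2 pp2:2
Op 2: read(P0, v0) -> 28. No state change.
Op 3: read(P1, v2) -> 34. No state change.
Op 4: fork(P1) -> P2. 3 ppages; refcounts: pp0:3 pp1:3 pp2:3
Op 5: write(P0, v2, 149). refcount(pp2)=3>1 -> COPY to pp3. 4 ppages; refcounts: pp0:3 pp1:3 pp2:2 pp3:1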